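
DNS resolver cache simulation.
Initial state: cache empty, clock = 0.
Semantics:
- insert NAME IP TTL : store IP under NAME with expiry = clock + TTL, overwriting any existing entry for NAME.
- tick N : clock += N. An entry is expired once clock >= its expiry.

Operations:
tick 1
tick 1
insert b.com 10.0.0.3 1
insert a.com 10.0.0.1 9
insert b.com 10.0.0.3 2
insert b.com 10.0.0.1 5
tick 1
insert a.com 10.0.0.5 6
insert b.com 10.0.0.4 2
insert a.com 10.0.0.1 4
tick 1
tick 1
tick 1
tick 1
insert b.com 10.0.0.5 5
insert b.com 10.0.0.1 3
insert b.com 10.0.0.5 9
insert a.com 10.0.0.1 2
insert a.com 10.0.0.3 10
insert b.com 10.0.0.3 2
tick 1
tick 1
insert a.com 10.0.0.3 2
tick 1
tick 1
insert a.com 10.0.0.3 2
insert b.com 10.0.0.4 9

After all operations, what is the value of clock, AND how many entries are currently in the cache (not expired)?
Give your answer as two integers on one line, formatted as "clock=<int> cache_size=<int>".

Op 1: tick 1 -> clock=1.
Op 2: tick 1 -> clock=2.
Op 3: insert b.com -> 10.0.0.3 (expiry=2+1=3). clock=2
Op 4: insert a.com -> 10.0.0.1 (expiry=2+9=11). clock=2
Op 5: insert b.com -> 10.0.0.3 (expiry=2+2=4). clock=2
Op 6: insert b.com -> 10.0.0.1 (expiry=2+5=7). clock=2
Op 7: tick 1 -> clock=3.
Op 8: insert a.com -> 10.0.0.5 (expiry=3+6=9). clock=3
Op 9: insert b.com -> 10.0.0.4 (expiry=3+2=5). clock=3
Op 10: insert a.com -> 10.0.0.1 (expiry=3+4=7). clock=3
Op 11: tick 1 -> clock=4.
Op 12: tick 1 -> clock=5. purged={b.com}
Op 13: tick 1 -> clock=6.
Op 14: tick 1 -> clock=7. purged={a.com}
Op 15: insert b.com -> 10.0.0.5 (expiry=7+5=12). clock=7
Op 16: insert b.com -> 10.0.0.1 (expiry=7+3=10). clock=7
Op 17: insert b.com -> 10.0.0.5 (expiry=7+9=16). clock=7
Op 18: insert a.com -> 10.0.0.1 (expiry=7+2=9). clock=7
Op 19: insert a.com -> 10.0.0.3 (expiry=7+10=17). clock=7
Op 20: insert b.com -> 10.0.0.3 (expiry=7+2=9). clock=7
Op 21: tick 1 -> clock=8.
Op 22: tick 1 -> clock=9. purged={b.com}
Op 23: insert a.com -> 10.0.0.3 (expiry=9+2=11). clock=9
Op 24: tick 1 -> clock=10.
Op 25: tick 1 -> clock=11. purged={a.com}
Op 26: insert a.com -> 10.0.0.3 (expiry=11+2=13). clock=11
Op 27: insert b.com -> 10.0.0.4 (expiry=11+9=20). clock=11
Final clock = 11
Final cache (unexpired): {a.com,b.com} -> size=2

Answer: clock=11 cache_size=2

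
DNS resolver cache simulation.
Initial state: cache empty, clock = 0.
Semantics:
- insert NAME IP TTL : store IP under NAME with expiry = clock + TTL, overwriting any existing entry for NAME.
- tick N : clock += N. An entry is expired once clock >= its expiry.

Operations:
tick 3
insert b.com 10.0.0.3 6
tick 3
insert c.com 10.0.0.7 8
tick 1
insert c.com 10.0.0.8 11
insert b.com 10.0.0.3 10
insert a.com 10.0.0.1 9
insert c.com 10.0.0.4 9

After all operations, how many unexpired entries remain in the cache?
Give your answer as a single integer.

Op 1: tick 3 -> clock=3.
Op 2: insert b.com -> 10.0.0.3 (expiry=3+6=9). clock=3
Op 3: tick 3 -> clock=6.
Op 4: insert c.com -> 10.0.0.7 (expiry=6+8=14). clock=6
Op 5: tick 1 -> clock=7.
Op 6: insert c.com -> 10.0.0.8 (expiry=7+11=18). clock=7
Op 7: insert b.com -> 10.0.0.3 (expiry=7+10=17). clock=7
Op 8: insert a.com -> 10.0.0.1 (expiry=7+9=16). clock=7
Op 9: insert c.com -> 10.0.0.4 (expiry=7+9=16). clock=7
Final cache (unexpired): {a.com,b.com,c.com} -> size=3

Answer: 3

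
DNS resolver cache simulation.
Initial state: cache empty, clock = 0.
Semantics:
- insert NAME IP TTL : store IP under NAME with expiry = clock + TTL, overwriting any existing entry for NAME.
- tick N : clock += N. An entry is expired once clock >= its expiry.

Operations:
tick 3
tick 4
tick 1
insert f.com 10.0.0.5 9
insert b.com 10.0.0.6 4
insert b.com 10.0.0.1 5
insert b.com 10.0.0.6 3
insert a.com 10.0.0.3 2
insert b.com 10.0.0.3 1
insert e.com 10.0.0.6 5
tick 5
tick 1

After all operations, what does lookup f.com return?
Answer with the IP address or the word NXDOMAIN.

Answer: 10.0.0.5

Derivation:
Op 1: tick 3 -> clock=3.
Op 2: tick 4 -> clock=7.
Op 3: tick 1 -> clock=8.
Op 4: insert f.com -> 10.0.0.5 (expiry=8+9=17). clock=8
Op 5: insert b.com -> 10.0.0.6 (expiry=8+4=12). clock=8
Op 6: insert b.com -> 10.0.0.1 (expiry=8+5=13). clock=8
Op 7: insert b.com -> 10.0.0.6 (expiry=8+3=11). clock=8
Op 8: insert a.com -> 10.0.0.3 (expiry=8+2=10). clock=8
Op 9: insert b.com -> 10.0.0.3 (expiry=8+1=9). clock=8
Op 10: insert e.com -> 10.0.0.6 (expiry=8+5=13). clock=8
Op 11: tick 5 -> clock=13. purged={a.com,b.com,e.com}
Op 12: tick 1 -> clock=14.
lookup f.com: present, ip=10.0.0.5 expiry=17 > clock=14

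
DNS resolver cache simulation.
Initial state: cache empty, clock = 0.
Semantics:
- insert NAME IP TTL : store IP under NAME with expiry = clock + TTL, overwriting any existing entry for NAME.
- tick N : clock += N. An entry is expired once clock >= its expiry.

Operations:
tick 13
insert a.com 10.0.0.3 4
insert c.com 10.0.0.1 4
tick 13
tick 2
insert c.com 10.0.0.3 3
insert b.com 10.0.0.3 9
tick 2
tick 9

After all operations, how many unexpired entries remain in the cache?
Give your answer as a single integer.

Answer: 0

Derivation:
Op 1: tick 13 -> clock=13.
Op 2: insert a.com -> 10.0.0.3 (expiry=13+4=17). clock=13
Op 3: insert c.com -> 10.0.0.1 (expiry=13+4=17). clock=13
Op 4: tick 13 -> clock=26. purged={a.com,c.com}
Op 5: tick 2 -> clock=28.
Op 6: insert c.com -> 10.0.0.3 (expiry=28+3=31). clock=28
Op 7: insert b.com -> 10.0.0.3 (expiry=28+9=37). clock=28
Op 8: tick 2 -> clock=30.
Op 9: tick 9 -> clock=39. purged={b.com,c.com}
Final cache (unexpired): {} -> size=0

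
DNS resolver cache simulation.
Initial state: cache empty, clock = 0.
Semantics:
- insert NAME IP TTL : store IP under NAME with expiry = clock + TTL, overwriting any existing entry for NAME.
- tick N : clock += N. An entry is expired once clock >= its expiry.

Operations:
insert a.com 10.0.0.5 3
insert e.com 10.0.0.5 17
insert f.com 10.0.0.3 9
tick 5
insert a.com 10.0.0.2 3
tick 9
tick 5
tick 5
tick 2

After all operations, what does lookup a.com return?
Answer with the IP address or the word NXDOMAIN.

Answer: NXDOMAIN

Derivation:
Op 1: insert a.com -> 10.0.0.5 (expiry=0+3=3). clock=0
Op 2: insert e.com -> 10.0.0.5 (expiry=0+17=17). clock=0
Op 3: insert f.com -> 10.0.0.3 (expiry=0+9=9). clock=0
Op 4: tick 5 -> clock=5. purged={a.com}
Op 5: insert a.com -> 10.0.0.2 (expiry=5+3=8). clock=5
Op 6: tick 9 -> clock=14. purged={a.com,f.com}
Op 7: tick 5 -> clock=19. purged={e.com}
Op 8: tick 5 -> clock=24.
Op 9: tick 2 -> clock=26.
lookup a.com: not in cache (expired or never inserted)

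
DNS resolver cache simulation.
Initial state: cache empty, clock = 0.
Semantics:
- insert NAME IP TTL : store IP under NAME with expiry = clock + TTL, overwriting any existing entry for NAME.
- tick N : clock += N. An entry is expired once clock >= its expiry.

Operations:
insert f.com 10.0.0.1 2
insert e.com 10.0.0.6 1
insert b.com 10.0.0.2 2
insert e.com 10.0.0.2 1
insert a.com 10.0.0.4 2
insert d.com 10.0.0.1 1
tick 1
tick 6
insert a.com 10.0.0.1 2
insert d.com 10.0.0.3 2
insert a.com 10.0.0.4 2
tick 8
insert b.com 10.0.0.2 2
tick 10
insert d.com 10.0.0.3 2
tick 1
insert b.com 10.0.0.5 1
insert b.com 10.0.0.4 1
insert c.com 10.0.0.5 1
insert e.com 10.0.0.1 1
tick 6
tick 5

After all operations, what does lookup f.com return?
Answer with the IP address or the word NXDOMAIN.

Op 1: insert f.com -> 10.0.0.1 (expiry=0+2=2). clock=0
Op 2: insert e.com -> 10.0.0.6 (expiry=0+1=1). clock=0
Op 3: insert b.com -> 10.0.0.2 (expiry=0+2=2). clock=0
Op 4: insert e.com -> 10.0.0.2 (expiry=0+1=1). clock=0
Op 5: insert a.com -> 10.0.0.4 (expiry=0+2=2). clock=0
Op 6: insert d.com -> 10.0.0.1 (expiry=0+1=1). clock=0
Op 7: tick 1 -> clock=1. purged={d.com,e.com}
Op 8: tick 6 -> clock=7. purged={a.com,b.com,f.com}
Op 9: insert a.com -> 10.0.0.1 (expiry=7+2=9). clock=7
Op 10: insert d.com -> 10.0.0.3 (expiry=7+2=9). clock=7
Op 11: insert a.com -> 10.0.0.4 (expiry=7+2=9). clock=7
Op 12: tick 8 -> clock=15. purged={a.com,d.com}
Op 13: insert b.com -> 10.0.0.2 (expiry=15+2=17). clock=15
Op 14: tick 10 -> clock=25. purged={b.com}
Op 15: insert d.com -> 10.0.0.3 (expiry=25+2=27). clock=25
Op 16: tick 1 -> clock=26.
Op 17: insert b.com -> 10.0.0.5 (expiry=26+1=27). clock=26
Op 18: insert b.com -> 10.0.0.4 (expiry=26+1=27). clock=26
Op 19: insert c.com -> 10.0.0.5 (expiry=26+1=27). clock=26
Op 20: insert e.com -> 10.0.0.1 (expiry=26+1=27). clock=26
Op 21: tick 6 -> clock=32. purged={b.com,c.com,d.com,e.com}
Op 22: tick 5 -> clock=37.
lookup f.com: not in cache (expired or never inserted)

Answer: NXDOMAIN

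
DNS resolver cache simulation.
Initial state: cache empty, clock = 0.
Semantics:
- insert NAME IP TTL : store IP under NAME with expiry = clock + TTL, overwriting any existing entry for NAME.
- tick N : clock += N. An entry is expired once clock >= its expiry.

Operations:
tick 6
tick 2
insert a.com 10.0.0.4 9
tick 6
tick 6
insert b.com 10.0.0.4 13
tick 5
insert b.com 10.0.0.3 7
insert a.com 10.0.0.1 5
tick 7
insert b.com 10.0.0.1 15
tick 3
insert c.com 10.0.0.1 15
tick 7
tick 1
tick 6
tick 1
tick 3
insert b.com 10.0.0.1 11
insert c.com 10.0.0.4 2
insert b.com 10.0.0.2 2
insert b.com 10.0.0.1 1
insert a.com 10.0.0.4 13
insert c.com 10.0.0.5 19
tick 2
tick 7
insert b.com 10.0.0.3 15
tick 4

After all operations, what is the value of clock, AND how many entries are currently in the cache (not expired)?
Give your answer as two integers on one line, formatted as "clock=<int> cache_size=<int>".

Op 1: tick 6 -> clock=6.
Op 2: tick 2 -> clock=8.
Op 3: insert a.com -> 10.0.0.4 (expiry=8+9=17). clock=8
Op 4: tick 6 -> clock=14.
Op 5: tick 6 -> clock=20. purged={a.com}
Op 6: insert b.com -> 10.0.0.4 (expiry=20+13=33). clock=20
Op 7: tick 5 -> clock=25.
Op 8: insert b.com -> 10.0.0.3 (expiry=25+7=32). clock=25
Op 9: insert a.com -> 10.0.0.1 (expiry=25+5=30). clock=25
Op 10: tick 7 -> clock=32. purged={a.com,b.com}
Op 11: insert b.com -> 10.0.0.1 (expiry=32+15=47). clock=32
Op 12: tick 3 -> clock=35.
Op 13: insert c.com -> 10.0.0.1 (expiry=35+15=50). clock=35
Op 14: tick 7 -> clock=42.
Op 15: tick 1 -> clock=43.
Op 16: tick 6 -> clock=49. purged={b.com}
Op 17: tick 1 -> clock=50. purged={c.com}
Op 18: tick 3 -> clock=53.
Op 19: insert b.com -> 10.0.0.1 (expiry=53+11=64). clock=53
Op 20: insert c.com -> 10.0.0.4 (expiry=53+2=55). clock=53
Op 21: insert b.com -> 10.0.0.2 (expiry=53+2=55). clock=53
Op 22: insert b.com -> 10.0.0.1 (expiry=53+1=54). clock=53
Op 23: insert a.com -> 10.0.0.4 (expiry=53+13=66). clock=53
Op 24: insert c.com -> 10.0.0.5 (expiry=53+19=72). clock=53
Op 25: tick 2 -> clock=55. purged={b.com}
Op 26: tick 7 -> clock=62.
Op 27: insert b.com -> 10.0.0.3 (expiry=62+15=77). clock=62
Op 28: tick 4 -> clock=66. purged={a.com}
Final clock = 66
Final cache (unexpired): {b.com,c.com} -> size=2

Answer: clock=66 cache_size=2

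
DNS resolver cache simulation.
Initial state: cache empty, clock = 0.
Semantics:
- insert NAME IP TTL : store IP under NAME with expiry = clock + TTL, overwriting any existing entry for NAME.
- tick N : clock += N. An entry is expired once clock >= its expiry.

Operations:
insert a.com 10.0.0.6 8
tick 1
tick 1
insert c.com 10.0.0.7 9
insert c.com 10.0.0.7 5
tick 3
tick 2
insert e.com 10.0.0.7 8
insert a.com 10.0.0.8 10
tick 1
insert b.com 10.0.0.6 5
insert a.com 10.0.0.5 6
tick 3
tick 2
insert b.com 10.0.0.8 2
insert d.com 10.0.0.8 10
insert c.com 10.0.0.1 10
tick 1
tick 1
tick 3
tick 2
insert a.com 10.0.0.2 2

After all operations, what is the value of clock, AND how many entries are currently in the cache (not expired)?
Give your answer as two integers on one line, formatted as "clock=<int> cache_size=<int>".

Op 1: insert a.com -> 10.0.0.6 (expiry=0+8=8). clock=0
Op 2: tick 1 -> clock=1.
Op 3: tick 1 -> clock=2.
Op 4: insert c.com -> 10.0.0.7 (expiry=2+9=11). clock=2
Op 5: insert c.com -> 10.0.0.7 (expiry=2+5=7). clock=2
Op 6: tick 3 -> clock=5.
Op 7: tick 2 -> clock=7. purged={c.com}
Op 8: insert e.com -> 10.0.0.7 (expiry=7+8=15). clock=7
Op 9: insert a.com -> 10.0.0.8 (expiry=7+10=17). clock=7
Op 10: tick 1 -> clock=8.
Op 11: insert b.com -> 10.0.0.6 (expiry=8+5=13). clock=8
Op 12: insert a.com -> 10.0.0.5 (expiry=8+6=14). clock=8
Op 13: tick 3 -> clock=11.
Op 14: tick 2 -> clock=13. purged={b.com}
Op 15: insert b.com -> 10.0.0.8 (expiry=13+2=15). clock=13
Op 16: insert d.com -> 10.0.0.8 (expiry=13+10=23). clock=13
Op 17: insert c.com -> 10.0.0.1 (expiry=13+10=23). clock=13
Op 18: tick 1 -> clock=14. purged={a.com}
Op 19: tick 1 -> clock=15. purged={b.com,e.com}
Op 20: tick 3 -> clock=18.
Op 21: tick 2 -> clock=20.
Op 22: insert a.com -> 10.0.0.2 (expiry=20+2=22). clock=20
Final clock = 20
Final cache (unexpired): {a.com,c.com,d.com} -> size=3

Answer: clock=20 cache_size=3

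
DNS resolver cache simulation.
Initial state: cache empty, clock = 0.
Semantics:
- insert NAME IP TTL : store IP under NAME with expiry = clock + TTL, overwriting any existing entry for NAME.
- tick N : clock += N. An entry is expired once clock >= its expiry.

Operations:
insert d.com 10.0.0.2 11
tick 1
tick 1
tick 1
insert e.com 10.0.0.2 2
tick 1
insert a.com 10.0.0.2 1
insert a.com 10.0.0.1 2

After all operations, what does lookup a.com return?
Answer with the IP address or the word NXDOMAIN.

Answer: 10.0.0.1

Derivation:
Op 1: insert d.com -> 10.0.0.2 (expiry=0+11=11). clock=0
Op 2: tick 1 -> clock=1.
Op 3: tick 1 -> clock=2.
Op 4: tick 1 -> clock=3.
Op 5: insert e.com -> 10.0.0.2 (expiry=3+2=5). clock=3
Op 6: tick 1 -> clock=4.
Op 7: insert a.com -> 10.0.0.2 (expiry=4+1=5). clock=4
Op 8: insert a.com -> 10.0.0.1 (expiry=4+2=6). clock=4
lookup a.com: present, ip=10.0.0.1 expiry=6 > clock=4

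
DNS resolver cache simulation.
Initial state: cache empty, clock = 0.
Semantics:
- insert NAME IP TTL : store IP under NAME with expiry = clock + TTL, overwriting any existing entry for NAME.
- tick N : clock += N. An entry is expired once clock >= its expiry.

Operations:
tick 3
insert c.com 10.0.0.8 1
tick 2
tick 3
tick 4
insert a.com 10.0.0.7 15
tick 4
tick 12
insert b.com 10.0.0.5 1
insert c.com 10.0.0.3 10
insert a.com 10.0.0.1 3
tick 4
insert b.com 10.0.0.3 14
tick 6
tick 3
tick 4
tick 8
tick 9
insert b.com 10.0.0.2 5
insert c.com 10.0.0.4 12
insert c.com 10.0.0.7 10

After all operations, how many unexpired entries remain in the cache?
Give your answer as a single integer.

Answer: 2

Derivation:
Op 1: tick 3 -> clock=3.
Op 2: insert c.com -> 10.0.0.8 (expiry=3+1=4). clock=3
Op 3: tick 2 -> clock=5. purged={c.com}
Op 4: tick 3 -> clock=8.
Op 5: tick 4 -> clock=12.
Op 6: insert a.com -> 10.0.0.7 (expiry=12+15=27). clock=12
Op 7: tick 4 -> clock=16.
Op 8: tick 12 -> clock=28. purged={a.com}
Op 9: insert b.com -> 10.0.0.5 (expiry=28+1=29). clock=28
Op 10: insert c.com -> 10.0.0.3 (expiry=28+10=38). clock=28
Op 11: insert a.com -> 10.0.0.1 (expiry=28+3=31). clock=28
Op 12: tick 4 -> clock=32. purged={a.com,b.com}
Op 13: insert b.com -> 10.0.0.3 (expiry=32+14=46). clock=32
Op 14: tick 6 -> clock=38. purged={c.com}
Op 15: tick 3 -> clock=41.
Op 16: tick 4 -> clock=45.
Op 17: tick 8 -> clock=53. purged={b.com}
Op 18: tick 9 -> clock=62.
Op 19: insert b.com -> 10.0.0.2 (expiry=62+5=67). clock=62
Op 20: insert c.com -> 10.0.0.4 (expiry=62+12=74). clock=62
Op 21: insert c.com -> 10.0.0.7 (expiry=62+10=72). clock=62
Final cache (unexpired): {b.com,c.com} -> size=2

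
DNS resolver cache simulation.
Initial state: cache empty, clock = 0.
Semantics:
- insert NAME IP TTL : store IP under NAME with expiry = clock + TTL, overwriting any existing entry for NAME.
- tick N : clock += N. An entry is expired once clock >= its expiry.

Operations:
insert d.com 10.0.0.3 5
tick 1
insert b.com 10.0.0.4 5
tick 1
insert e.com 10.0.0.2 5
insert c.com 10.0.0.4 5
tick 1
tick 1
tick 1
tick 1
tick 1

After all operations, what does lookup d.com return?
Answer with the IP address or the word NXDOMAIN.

Answer: NXDOMAIN

Derivation:
Op 1: insert d.com -> 10.0.0.3 (expiry=0+5=5). clock=0
Op 2: tick 1 -> clock=1.
Op 3: insert b.com -> 10.0.0.4 (expiry=1+5=6). clock=1
Op 4: tick 1 -> clock=2.
Op 5: insert e.com -> 10.0.0.2 (expiry=2+5=7). clock=2
Op 6: insert c.com -> 10.0.0.4 (expiry=2+5=7). clock=2
Op 7: tick 1 -> clock=3.
Op 8: tick 1 -> clock=4.
Op 9: tick 1 -> clock=5. purged={d.com}
Op 10: tick 1 -> clock=6. purged={b.com}
Op 11: tick 1 -> clock=7. purged={c.com,e.com}
lookup d.com: not in cache (expired or never inserted)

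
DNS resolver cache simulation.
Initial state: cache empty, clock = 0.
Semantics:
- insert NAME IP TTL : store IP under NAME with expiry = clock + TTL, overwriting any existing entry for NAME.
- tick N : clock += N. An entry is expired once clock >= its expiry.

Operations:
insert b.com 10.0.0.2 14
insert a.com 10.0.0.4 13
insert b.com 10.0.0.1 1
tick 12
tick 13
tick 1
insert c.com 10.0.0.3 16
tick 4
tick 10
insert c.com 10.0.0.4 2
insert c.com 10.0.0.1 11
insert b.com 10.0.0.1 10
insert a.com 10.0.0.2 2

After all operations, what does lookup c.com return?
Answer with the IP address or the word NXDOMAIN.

Answer: 10.0.0.1

Derivation:
Op 1: insert b.com -> 10.0.0.2 (expiry=0+14=14). clock=0
Op 2: insert a.com -> 10.0.0.4 (expiry=0+13=13). clock=0
Op 3: insert b.com -> 10.0.0.1 (expiry=0+1=1). clock=0
Op 4: tick 12 -> clock=12. purged={b.com}
Op 5: tick 13 -> clock=25. purged={a.com}
Op 6: tick 1 -> clock=26.
Op 7: insert c.com -> 10.0.0.3 (expiry=26+16=42). clock=26
Op 8: tick 4 -> clock=30.
Op 9: tick 10 -> clock=40.
Op 10: insert c.com -> 10.0.0.4 (expiry=40+2=42). clock=40
Op 11: insert c.com -> 10.0.0.1 (expiry=40+11=51). clock=40
Op 12: insert b.com -> 10.0.0.1 (expiry=40+10=50). clock=40
Op 13: insert a.com -> 10.0.0.2 (expiry=40+2=42). clock=40
lookup c.com: present, ip=10.0.0.1 expiry=51 > clock=40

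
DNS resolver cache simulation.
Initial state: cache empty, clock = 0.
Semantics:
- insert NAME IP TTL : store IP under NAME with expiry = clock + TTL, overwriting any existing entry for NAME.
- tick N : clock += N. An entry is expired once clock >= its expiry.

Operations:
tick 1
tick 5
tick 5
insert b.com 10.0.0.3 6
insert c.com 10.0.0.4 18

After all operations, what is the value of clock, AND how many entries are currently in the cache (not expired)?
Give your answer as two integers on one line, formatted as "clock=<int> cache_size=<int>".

Op 1: tick 1 -> clock=1.
Op 2: tick 5 -> clock=6.
Op 3: tick 5 -> clock=11.
Op 4: insert b.com -> 10.0.0.3 (expiry=11+6=17). clock=11
Op 5: insert c.com -> 10.0.0.4 (expiry=11+18=29). clock=11
Final clock = 11
Final cache (unexpired): {b.com,c.com} -> size=2

Answer: clock=11 cache_size=2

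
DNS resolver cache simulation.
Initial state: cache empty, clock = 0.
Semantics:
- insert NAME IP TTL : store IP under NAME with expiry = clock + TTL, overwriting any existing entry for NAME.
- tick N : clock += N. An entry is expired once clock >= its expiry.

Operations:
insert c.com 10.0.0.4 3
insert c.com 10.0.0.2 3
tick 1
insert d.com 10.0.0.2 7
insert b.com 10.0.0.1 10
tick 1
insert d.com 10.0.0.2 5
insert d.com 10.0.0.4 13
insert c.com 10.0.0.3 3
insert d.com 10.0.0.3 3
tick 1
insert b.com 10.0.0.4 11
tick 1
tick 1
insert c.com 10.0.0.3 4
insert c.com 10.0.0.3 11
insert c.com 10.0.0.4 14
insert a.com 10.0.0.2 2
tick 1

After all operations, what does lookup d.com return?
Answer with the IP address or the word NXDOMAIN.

Answer: NXDOMAIN

Derivation:
Op 1: insert c.com -> 10.0.0.4 (expiry=0+3=3). clock=0
Op 2: insert c.com -> 10.0.0.2 (expiry=0+3=3). clock=0
Op 3: tick 1 -> clock=1.
Op 4: insert d.com -> 10.0.0.2 (expiry=1+7=8). clock=1
Op 5: insert b.com -> 10.0.0.1 (expiry=1+10=11). clock=1
Op 6: tick 1 -> clock=2.
Op 7: insert d.com -> 10.0.0.2 (expiry=2+5=7). clock=2
Op 8: insert d.com -> 10.0.0.4 (expiry=2+13=15). clock=2
Op 9: insert c.com -> 10.0.0.3 (expiry=2+3=5). clock=2
Op 10: insert d.com -> 10.0.0.3 (expiry=2+3=5). clock=2
Op 11: tick 1 -> clock=3.
Op 12: insert b.com -> 10.0.0.4 (expiry=3+11=14). clock=3
Op 13: tick 1 -> clock=4.
Op 14: tick 1 -> clock=5. purged={c.com,d.com}
Op 15: insert c.com -> 10.0.0.3 (expiry=5+4=9). clock=5
Op 16: insert c.com -> 10.0.0.3 (expiry=5+11=16). clock=5
Op 17: insert c.com -> 10.0.0.4 (expiry=5+14=19). clock=5
Op 18: insert a.com -> 10.0.0.2 (expiry=5+2=7). clock=5
Op 19: tick 1 -> clock=6.
lookup d.com: not in cache (expired or never inserted)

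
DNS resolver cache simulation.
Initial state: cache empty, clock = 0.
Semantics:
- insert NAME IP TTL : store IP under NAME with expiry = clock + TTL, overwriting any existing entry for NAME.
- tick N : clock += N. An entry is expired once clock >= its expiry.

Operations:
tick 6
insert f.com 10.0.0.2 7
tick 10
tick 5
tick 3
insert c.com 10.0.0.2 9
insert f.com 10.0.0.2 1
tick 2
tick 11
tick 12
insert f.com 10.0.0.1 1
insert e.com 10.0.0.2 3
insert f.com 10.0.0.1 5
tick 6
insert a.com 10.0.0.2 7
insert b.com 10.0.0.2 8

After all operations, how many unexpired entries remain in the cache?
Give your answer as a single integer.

Op 1: tick 6 -> clock=6.
Op 2: insert f.com -> 10.0.0.2 (expiry=6+7=13). clock=6
Op 3: tick 10 -> clock=16. purged={f.com}
Op 4: tick 5 -> clock=21.
Op 5: tick 3 -> clock=24.
Op 6: insert c.com -> 10.0.0.2 (expiry=24+9=33). clock=24
Op 7: insert f.com -> 10.0.0.2 (expiry=24+1=25). clock=24
Op 8: tick 2 -> clock=26. purged={f.com}
Op 9: tick 11 -> clock=37. purged={c.com}
Op 10: tick 12 -> clock=49.
Op 11: insert f.com -> 10.0.0.1 (expiry=49+1=50). clock=49
Op 12: insert e.com -> 10.0.0.2 (expiry=49+3=52). clock=49
Op 13: insert f.com -> 10.0.0.1 (expiry=49+5=54). clock=49
Op 14: tick 6 -> clock=55. purged={e.com,f.com}
Op 15: insert a.com -> 10.0.0.2 (expiry=55+7=62). clock=55
Op 16: insert b.com -> 10.0.0.2 (expiry=55+8=63). clock=55
Final cache (unexpired): {a.com,b.com} -> size=2

Answer: 2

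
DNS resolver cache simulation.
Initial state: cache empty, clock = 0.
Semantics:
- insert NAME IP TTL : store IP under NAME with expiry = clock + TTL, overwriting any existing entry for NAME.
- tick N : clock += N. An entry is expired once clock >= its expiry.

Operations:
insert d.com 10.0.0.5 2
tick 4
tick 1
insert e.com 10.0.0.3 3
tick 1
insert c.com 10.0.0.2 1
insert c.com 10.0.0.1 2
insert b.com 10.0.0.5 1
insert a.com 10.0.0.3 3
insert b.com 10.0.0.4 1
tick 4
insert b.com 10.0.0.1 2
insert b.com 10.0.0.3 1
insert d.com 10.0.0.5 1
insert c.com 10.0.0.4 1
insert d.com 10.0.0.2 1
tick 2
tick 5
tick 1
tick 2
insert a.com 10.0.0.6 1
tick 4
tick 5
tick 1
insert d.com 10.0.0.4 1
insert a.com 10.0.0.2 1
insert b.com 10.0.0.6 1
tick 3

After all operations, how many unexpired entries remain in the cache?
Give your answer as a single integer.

Answer: 0

Derivation:
Op 1: insert d.com -> 10.0.0.5 (expiry=0+2=2). clock=0
Op 2: tick 4 -> clock=4. purged={d.com}
Op 3: tick 1 -> clock=5.
Op 4: insert e.com -> 10.0.0.3 (expiry=5+3=8). clock=5
Op 5: tick 1 -> clock=6.
Op 6: insert c.com -> 10.0.0.2 (expiry=6+1=7). clock=6
Op 7: insert c.com -> 10.0.0.1 (expiry=6+2=8). clock=6
Op 8: insert b.com -> 10.0.0.5 (expiry=6+1=7). clock=6
Op 9: insert a.com -> 10.0.0.3 (expiry=6+3=9). clock=6
Op 10: insert b.com -> 10.0.0.4 (expiry=6+1=7). clock=6
Op 11: tick 4 -> clock=10. purged={a.com,b.com,c.com,e.com}
Op 12: insert b.com -> 10.0.0.1 (expiry=10+2=12). clock=10
Op 13: insert b.com -> 10.0.0.3 (expiry=10+1=11). clock=10
Op 14: insert d.com -> 10.0.0.5 (expiry=10+1=11). clock=10
Op 15: insert c.com -> 10.0.0.4 (expiry=10+1=11). clock=10
Op 16: insert d.com -> 10.0.0.2 (expiry=10+1=11). clock=10
Op 17: tick 2 -> clock=12. purged={b.com,c.com,d.com}
Op 18: tick 5 -> clock=17.
Op 19: tick 1 -> clock=18.
Op 20: tick 2 -> clock=20.
Op 21: insert a.com -> 10.0.0.6 (expiry=20+1=21). clock=20
Op 22: tick 4 -> clock=24. purged={a.com}
Op 23: tick 5 -> clock=29.
Op 24: tick 1 -> clock=30.
Op 25: insert d.com -> 10.0.0.4 (expiry=30+1=31). clock=30
Op 26: insert a.com -> 10.0.0.2 (expiry=30+1=31). clock=30
Op 27: insert b.com -> 10.0.0.6 (expiry=30+1=31). clock=30
Op 28: tick 3 -> clock=33. purged={a.com,b.com,d.com}
Final cache (unexpired): {} -> size=0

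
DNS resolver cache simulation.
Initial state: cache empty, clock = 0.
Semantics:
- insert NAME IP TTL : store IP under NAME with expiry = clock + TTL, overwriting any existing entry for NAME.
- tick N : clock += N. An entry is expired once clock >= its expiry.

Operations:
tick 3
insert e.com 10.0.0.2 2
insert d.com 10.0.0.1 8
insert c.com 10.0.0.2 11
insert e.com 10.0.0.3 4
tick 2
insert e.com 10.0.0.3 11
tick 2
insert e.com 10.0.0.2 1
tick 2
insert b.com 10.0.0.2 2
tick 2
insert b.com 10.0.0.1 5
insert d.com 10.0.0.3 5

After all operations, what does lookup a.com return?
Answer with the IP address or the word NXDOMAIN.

Answer: NXDOMAIN

Derivation:
Op 1: tick 3 -> clock=3.
Op 2: insert e.com -> 10.0.0.2 (expiry=3+2=5). clock=3
Op 3: insert d.com -> 10.0.0.1 (expiry=3+8=11). clock=3
Op 4: insert c.com -> 10.0.0.2 (expiry=3+11=14). clock=3
Op 5: insert e.com -> 10.0.0.3 (expiry=3+4=7). clock=3
Op 6: tick 2 -> clock=5.
Op 7: insert e.com -> 10.0.0.3 (expiry=5+11=16). clock=5
Op 8: tick 2 -> clock=7.
Op 9: insert e.com -> 10.0.0.2 (expiry=7+1=8). clock=7
Op 10: tick 2 -> clock=9. purged={e.com}
Op 11: insert b.com -> 10.0.0.2 (expiry=9+2=11). clock=9
Op 12: tick 2 -> clock=11. purged={b.com,d.com}
Op 13: insert b.com -> 10.0.0.1 (expiry=11+5=16). clock=11
Op 14: insert d.com -> 10.0.0.3 (expiry=11+5=16). clock=11
lookup a.com: not in cache (expired or never inserted)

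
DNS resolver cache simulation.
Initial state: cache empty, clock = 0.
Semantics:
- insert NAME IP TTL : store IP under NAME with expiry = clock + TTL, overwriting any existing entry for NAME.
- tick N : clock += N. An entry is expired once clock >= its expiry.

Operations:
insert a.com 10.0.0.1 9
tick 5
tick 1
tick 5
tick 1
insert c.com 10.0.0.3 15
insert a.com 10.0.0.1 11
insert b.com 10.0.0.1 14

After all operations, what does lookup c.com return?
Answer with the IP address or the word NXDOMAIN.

Op 1: insert a.com -> 10.0.0.1 (expiry=0+9=9). clock=0
Op 2: tick 5 -> clock=5.
Op 3: tick 1 -> clock=6.
Op 4: tick 5 -> clock=11. purged={a.com}
Op 5: tick 1 -> clock=12.
Op 6: insert c.com -> 10.0.0.3 (expiry=12+15=27). clock=12
Op 7: insert a.com -> 10.0.0.1 (expiry=12+11=23). clock=12
Op 8: insert b.com -> 10.0.0.1 (expiry=12+14=26). clock=12
lookup c.com: present, ip=10.0.0.3 expiry=27 > clock=12

Answer: 10.0.0.3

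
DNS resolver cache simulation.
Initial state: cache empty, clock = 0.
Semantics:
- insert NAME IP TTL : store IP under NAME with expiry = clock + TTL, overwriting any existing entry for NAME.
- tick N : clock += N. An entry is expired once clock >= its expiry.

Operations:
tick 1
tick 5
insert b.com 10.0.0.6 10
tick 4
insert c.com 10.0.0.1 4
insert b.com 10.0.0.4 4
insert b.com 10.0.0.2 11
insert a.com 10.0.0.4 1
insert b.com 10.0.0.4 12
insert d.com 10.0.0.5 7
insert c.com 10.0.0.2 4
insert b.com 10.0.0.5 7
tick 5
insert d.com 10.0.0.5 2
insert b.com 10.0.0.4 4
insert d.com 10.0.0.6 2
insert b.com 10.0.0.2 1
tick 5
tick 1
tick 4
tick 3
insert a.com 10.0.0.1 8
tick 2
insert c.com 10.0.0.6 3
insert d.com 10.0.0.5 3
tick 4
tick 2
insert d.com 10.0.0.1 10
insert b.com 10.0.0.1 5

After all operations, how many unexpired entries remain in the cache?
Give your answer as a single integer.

Answer: 2

Derivation:
Op 1: tick 1 -> clock=1.
Op 2: tick 5 -> clock=6.
Op 3: insert b.com -> 10.0.0.6 (expiry=6+10=16). clock=6
Op 4: tick 4 -> clock=10.
Op 5: insert c.com -> 10.0.0.1 (expiry=10+4=14). clock=10
Op 6: insert b.com -> 10.0.0.4 (expiry=10+4=14). clock=10
Op 7: insert b.com -> 10.0.0.2 (expiry=10+11=21). clock=10
Op 8: insert a.com -> 10.0.0.4 (expiry=10+1=11). clock=10
Op 9: insert b.com -> 10.0.0.4 (expiry=10+12=22). clock=10
Op 10: insert d.com -> 10.0.0.5 (expiry=10+7=17). clock=10
Op 11: insert c.com -> 10.0.0.2 (expiry=10+4=14). clock=10
Op 12: insert b.com -> 10.0.0.5 (expiry=10+7=17). clock=10
Op 13: tick 5 -> clock=15. purged={a.com,c.com}
Op 14: insert d.com -> 10.0.0.5 (expiry=15+2=17). clock=15
Op 15: insert b.com -> 10.0.0.4 (expiry=15+4=19). clock=15
Op 16: insert d.com -> 10.0.0.6 (expiry=15+2=17). clock=15
Op 17: insert b.com -> 10.0.0.2 (expiry=15+1=16). clock=15
Op 18: tick 5 -> clock=20. purged={b.com,d.com}
Op 19: tick 1 -> clock=21.
Op 20: tick 4 -> clock=25.
Op 21: tick 3 -> clock=28.
Op 22: insert a.com -> 10.0.0.1 (expiry=28+8=36). clock=28
Op 23: tick 2 -> clock=30.
Op 24: insert c.com -> 10.0.0.6 (expiry=30+3=33). clock=30
Op 25: insert d.com -> 10.0.0.5 (expiry=30+3=33). clock=30
Op 26: tick 4 -> clock=34. purged={c.com,d.com}
Op 27: tick 2 -> clock=36. purged={a.com}
Op 28: insert d.com -> 10.0.0.1 (expiry=36+10=46). clock=36
Op 29: insert b.com -> 10.0.0.1 (expiry=36+5=41). clock=36
Final cache (unexpired): {b.com,d.com} -> size=2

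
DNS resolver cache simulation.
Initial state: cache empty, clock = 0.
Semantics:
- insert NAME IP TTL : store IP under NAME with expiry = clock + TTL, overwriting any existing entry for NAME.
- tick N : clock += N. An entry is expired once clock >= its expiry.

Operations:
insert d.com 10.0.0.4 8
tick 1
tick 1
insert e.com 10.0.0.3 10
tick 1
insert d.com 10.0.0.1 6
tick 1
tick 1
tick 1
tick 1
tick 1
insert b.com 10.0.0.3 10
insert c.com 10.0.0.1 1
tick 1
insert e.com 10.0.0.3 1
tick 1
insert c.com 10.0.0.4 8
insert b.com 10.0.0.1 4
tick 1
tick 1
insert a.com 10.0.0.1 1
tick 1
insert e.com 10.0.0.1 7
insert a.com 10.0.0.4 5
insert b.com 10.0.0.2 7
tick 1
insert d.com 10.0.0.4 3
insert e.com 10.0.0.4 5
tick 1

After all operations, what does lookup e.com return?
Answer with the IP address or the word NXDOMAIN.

Op 1: insert d.com -> 10.0.0.4 (expiry=0+8=8). clock=0
Op 2: tick 1 -> clock=1.
Op 3: tick 1 -> clock=2.
Op 4: insert e.com -> 10.0.0.3 (expiry=2+10=12). clock=2
Op 5: tick 1 -> clock=3.
Op 6: insert d.com -> 10.0.0.1 (expiry=3+6=9). clock=3
Op 7: tick 1 -> clock=4.
Op 8: tick 1 -> clock=5.
Op 9: tick 1 -> clock=6.
Op 10: tick 1 -> clock=7.
Op 11: tick 1 -> clock=8.
Op 12: insert b.com -> 10.0.0.3 (expiry=8+10=18). clock=8
Op 13: insert c.com -> 10.0.0.1 (expiry=8+1=9). clock=8
Op 14: tick 1 -> clock=9. purged={c.com,d.com}
Op 15: insert e.com -> 10.0.0.3 (expiry=9+1=10). clock=9
Op 16: tick 1 -> clock=10. purged={e.com}
Op 17: insert c.com -> 10.0.0.4 (expiry=10+8=18). clock=10
Op 18: insert b.com -> 10.0.0.1 (expiry=10+4=14). clock=10
Op 19: tick 1 -> clock=11.
Op 20: tick 1 -> clock=12.
Op 21: insert a.com -> 10.0.0.1 (expiry=12+1=13). clock=12
Op 22: tick 1 -> clock=13. purged={a.com}
Op 23: insert e.com -> 10.0.0.1 (expiry=13+7=20). clock=13
Op 24: insert a.com -> 10.0.0.4 (expiry=13+5=18). clock=13
Op 25: insert b.com -> 10.0.0.2 (expiry=13+7=20). clock=13
Op 26: tick 1 -> clock=14.
Op 27: insert d.com -> 10.0.0.4 (expiry=14+3=17). clock=14
Op 28: insert e.com -> 10.0.0.4 (expiry=14+5=19). clock=14
Op 29: tick 1 -> clock=15.
lookup e.com: present, ip=10.0.0.4 expiry=19 > clock=15

Answer: 10.0.0.4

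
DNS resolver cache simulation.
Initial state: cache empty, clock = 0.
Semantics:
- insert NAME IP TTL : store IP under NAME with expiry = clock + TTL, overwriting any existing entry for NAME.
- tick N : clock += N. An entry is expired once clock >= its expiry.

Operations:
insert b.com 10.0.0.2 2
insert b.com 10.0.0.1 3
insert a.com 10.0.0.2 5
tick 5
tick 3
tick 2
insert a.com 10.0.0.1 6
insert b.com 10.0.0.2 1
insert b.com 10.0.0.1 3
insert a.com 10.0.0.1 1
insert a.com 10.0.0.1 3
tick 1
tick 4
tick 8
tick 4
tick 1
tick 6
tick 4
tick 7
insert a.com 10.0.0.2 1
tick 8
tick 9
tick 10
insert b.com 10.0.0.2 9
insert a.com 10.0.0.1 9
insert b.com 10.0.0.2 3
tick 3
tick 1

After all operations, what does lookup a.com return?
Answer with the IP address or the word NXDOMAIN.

Op 1: insert b.com -> 10.0.0.2 (expiry=0+2=2). clock=0
Op 2: insert b.com -> 10.0.0.1 (expiry=0+3=3). clock=0
Op 3: insert a.com -> 10.0.0.2 (expiry=0+5=5). clock=0
Op 4: tick 5 -> clock=5. purged={a.com,b.com}
Op 5: tick 3 -> clock=8.
Op 6: tick 2 -> clock=10.
Op 7: insert a.com -> 10.0.0.1 (expiry=10+6=16). clock=10
Op 8: insert b.com -> 10.0.0.2 (expiry=10+1=11). clock=10
Op 9: insert b.com -> 10.0.0.1 (expiry=10+3=13). clock=10
Op 10: insert a.com -> 10.0.0.1 (expiry=10+1=11). clock=10
Op 11: insert a.com -> 10.0.0.1 (expiry=10+3=13). clock=10
Op 12: tick 1 -> clock=11.
Op 13: tick 4 -> clock=15. purged={a.com,b.com}
Op 14: tick 8 -> clock=23.
Op 15: tick 4 -> clock=27.
Op 16: tick 1 -> clock=28.
Op 17: tick 6 -> clock=34.
Op 18: tick 4 -> clock=38.
Op 19: tick 7 -> clock=45.
Op 20: insert a.com -> 10.0.0.2 (expiry=45+1=46). clock=45
Op 21: tick 8 -> clock=53. purged={a.com}
Op 22: tick 9 -> clock=62.
Op 23: tick 10 -> clock=72.
Op 24: insert b.com -> 10.0.0.2 (expiry=72+9=81). clock=72
Op 25: insert a.com -> 10.0.0.1 (expiry=72+9=81). clock=72
Op 26: insert b.com -> 10.0.0.2 (expiry=72+3=75). clock=72
Op 27: tick 3 -> clock=75. purged={b.com}
Op 28: tick 1 -> clock=76.
lookup a.com: present, ip=10.0.0.1 expiry=81 > clock=76

Answer: 10.0.0.1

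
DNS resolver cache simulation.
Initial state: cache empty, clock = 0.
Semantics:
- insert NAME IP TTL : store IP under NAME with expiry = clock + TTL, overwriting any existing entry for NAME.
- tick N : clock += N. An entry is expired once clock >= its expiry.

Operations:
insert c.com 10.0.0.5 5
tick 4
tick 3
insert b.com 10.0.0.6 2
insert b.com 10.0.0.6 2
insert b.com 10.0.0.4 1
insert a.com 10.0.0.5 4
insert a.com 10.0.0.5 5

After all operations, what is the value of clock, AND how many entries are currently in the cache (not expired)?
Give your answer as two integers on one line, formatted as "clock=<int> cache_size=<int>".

Op 1: insert c.com -> 10.0.0.5 (expiry=0+5=5). clock=0
Op 2: tick 4 -> clock=4.
Op 3: tick 3 -> clock=7. purged={c.com}
Op 4: insert b.com -> 10.0.0.6 (expiry=7+2=9). clock=7
Op 5: insert b.com -> 10.0.0.6 (expiry=7+2=9). clock=7
Op 6: insert b.com -> 10.0.0.4 (expiry=7+1=8). clock=7
Op 7: insert a.com -> 10.0.0.5 (expiry=7+4=11). clock=7
Op 8: insert a.com -> 10.0.0.5 (expiry=7+5=12). clock=7
Final clock = 7
Final cache (unexpired): {a.com,b.com} -> size=2

Answer: clock=7 cache_size=2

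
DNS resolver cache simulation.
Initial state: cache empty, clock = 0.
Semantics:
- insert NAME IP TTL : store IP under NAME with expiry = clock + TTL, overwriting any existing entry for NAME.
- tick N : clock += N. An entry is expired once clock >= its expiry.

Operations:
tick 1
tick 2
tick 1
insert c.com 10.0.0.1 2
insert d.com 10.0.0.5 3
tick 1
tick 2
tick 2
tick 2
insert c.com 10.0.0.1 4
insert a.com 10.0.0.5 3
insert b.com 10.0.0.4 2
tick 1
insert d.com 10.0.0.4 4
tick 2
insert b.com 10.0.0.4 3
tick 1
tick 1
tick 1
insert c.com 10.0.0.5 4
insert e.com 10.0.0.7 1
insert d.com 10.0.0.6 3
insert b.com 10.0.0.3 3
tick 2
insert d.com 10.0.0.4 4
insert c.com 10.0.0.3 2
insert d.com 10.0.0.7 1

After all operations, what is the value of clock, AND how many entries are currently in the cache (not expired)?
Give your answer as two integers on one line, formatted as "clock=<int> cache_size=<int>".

Op 1: tick 1 -> clock=1.
Op 2: tick 2 -> clock=3.
Op 3: tick 1 -> clock=4.
Op 4: insert c.com -> 10.0.0.1 (expiry=4+2=6). clock=4
Op 5: insert d.com -> 10.0.0.5 (expiry=4+3=7). clock=4
Op 6: tick 1 -> clock=5.
Op 7: tick 2 -> clock=7. purged={c.com,d.com}
Op 8: tick 2 -> clock=9.
Op 9: tick 2 -> clock=11.
Op 10: insert c.com -> 10.0.0.1 (expiry=11+4=15). clock=11
Op 11: insert a.com -> 10.0.0.5 (expiry=11+3=14). clock=11
Op 12: insert b.com -> 10.0.0.4 (expiry=11+2=13). clock=11
Op 13: tick 1 -> clock=12.
Op 14: insert d.com -> 10.0.0.4 (expiry=12+4=16). clock=12
Op 15: tick 2 -> clock=14. purged={a.com,b.com}
Op 16: insert b.com -> 10.0.0.4 (expiry=14+3=17). clock=14
Op 17: tick 1 -> clock=15. purged={c.com}
Op 18: tick 1 -> clock=16. purged={d.com}
Op 19: tick 1 -> clock=17. purged={b.com}
Op 20: insert c.com -> 10.0.0.5 (expiry=17+4=21). clock=17
Op 21: insert e.com -> 10.0.0.7 (expiry=17+1=18). clock=17
Op 22: insert d.com -> 10.0.0.6 (expiry=17+3=20). clock=17
Op 23: insert b.com -> 10.0.0.3 (expiry=17+3=20). clock=17
Op 24: tick 2 -> clock=19. purged={e.com}
Op 25: insert d.com -> 10.0.0.4 (expiry=19+4=23). clock=19
Op 26: insert c.com -> 10.0.0.3 (expiry=19+2=21). clock=19
Op 27: insert d.com -> 10.0.0.7 (expiry=19+1=20). clock=19
Final clock = 19
Final cache (unexpired): {b.com,c.com,d.com} -> size=3

Answer: clock=19 cache_size=3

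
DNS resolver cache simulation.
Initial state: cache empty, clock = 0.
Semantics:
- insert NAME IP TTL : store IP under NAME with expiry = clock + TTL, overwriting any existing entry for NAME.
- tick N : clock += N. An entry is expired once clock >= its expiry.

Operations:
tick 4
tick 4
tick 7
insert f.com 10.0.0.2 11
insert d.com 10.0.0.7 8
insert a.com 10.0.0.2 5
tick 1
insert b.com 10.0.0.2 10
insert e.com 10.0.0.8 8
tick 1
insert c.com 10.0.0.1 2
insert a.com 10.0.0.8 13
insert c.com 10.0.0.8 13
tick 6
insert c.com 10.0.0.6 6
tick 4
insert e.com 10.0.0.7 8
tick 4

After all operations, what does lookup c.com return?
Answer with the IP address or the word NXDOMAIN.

Answer: NXDOMAIN

Derivation:
Op 1: tick 4 -> clock=4.
Op 2: tick 4 -> clock=8.
Op 3: tick 7 -> clock=15.
Op 4: insert f.com -> 10.0.0.2 (expiry=15+11=26). clock=15
Op 5: insert d.com -> 10.0.0.7 (expiry=15+8=23). clock=15
Op 6: insert a.com -> 10.0.0.2 (expiry=15+5=20). clock=15
Op 7: tick 1 -> clock=16.
Op 8: insert b.com -> 10.0.0.2 (expiry=16+10=26). clock=16
Op 9: insert e.com -> 10.0.0.8 (expiry=16+8=24). clock=16
Op 10: tick 1 -> clock=17.
Op 11: insert c.com -> 10.0.0.1 (expiry=17+2=19). clock=17
Op 12: insert a.com -> 10.0.0.8 (expiry=17+13=30). clock=17
Op 13: insert c.com -> 10.0.0.8 (expiry=17+13=30). clock=17
Op 14: tick 6 -> clock=23. purged={d.com}
Op 15: insert c.com -> 10.0.0.6 (expiry=23+6=29). clock=23
Op 16: tick 4 -> clock=27. purged={b.com,e.com,f.com}
Op 17: insert e.com -> 10.0.0.7 (expiry=27+8=35). clock=27
Op 18: tick 4 -> clock=31. purged={a.com,c.com}
lookup c.com: not in cache (expired or never inserted)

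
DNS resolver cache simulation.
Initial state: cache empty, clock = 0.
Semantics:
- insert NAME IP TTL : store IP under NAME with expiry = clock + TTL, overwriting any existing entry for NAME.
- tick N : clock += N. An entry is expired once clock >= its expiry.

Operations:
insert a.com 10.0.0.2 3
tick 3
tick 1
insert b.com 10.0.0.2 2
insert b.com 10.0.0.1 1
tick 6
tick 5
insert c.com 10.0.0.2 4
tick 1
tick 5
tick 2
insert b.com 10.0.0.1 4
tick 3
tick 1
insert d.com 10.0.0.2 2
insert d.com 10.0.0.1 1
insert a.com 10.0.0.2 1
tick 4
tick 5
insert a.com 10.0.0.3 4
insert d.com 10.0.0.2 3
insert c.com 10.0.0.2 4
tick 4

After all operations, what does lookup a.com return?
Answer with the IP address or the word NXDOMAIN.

Answer: NXDOMAIN

Derivation:
Op 1: insert a.com -> 10.0.0.2 (expiry=0+3=3). clock=0
Op 2: tick 3 -> clock=3. purged={a.com}
Op 3: tick 1 -> clock=4.
Op 4: insert b.com -> 10.0.0.2 (expiry=4+2=6). clock=4
Op 5: insert b.com -> 10.0.0.1 (expiry=4+1=5). clock=4
Op 6: tick 6 -> clock=10. purged={b.com}
Op 7: tick 5 -> clock=15.
Op 8: insert c.com -> 10.0.0.2 (expiry=15+4=19). clock=15
Op 9: tick 1 -> clock=16.
Op 10: tick 5 -> clock=21. purged={c.com}
Op 11: tick 2 -> clock=23.
Op 12: insert b.com -> 10.0.0.1 (expiry=23+4=27). clock=23
Op 13: tick 3 -> clock=26.
Op 14: tick 1 -> clock=27. purged={b.com}
Op 15: insert d.com -> 10.0.0.2 (expiry=27+2=29). clock=27
Op 16: insert d.com -> 10.0.0.1 (expiry=27+1=28). clock=27
Op 17: insert a.com -> 10.0.0.2 (expiry=27+1=28). clock=27
Op 18: tick 4 -> clock=31. purged={a.com,d.com}
Op 19: tick 5 -> clock=36.
Op 20: insert a.com -> 10.0.0.3 (expiry=36+4=40). clock=36
Op 21: insert d.com -> 10.0.0.2 (expiry=36+3=39). clock=36
Op 22: insert c.com -> 10.0.0.2 (expiry=36+4=40). clock=36
Op 23: tick 4 -> clock=40. purged={a.com,c.com,d.com}
lookup a.com: not in cache (expired or never inserted)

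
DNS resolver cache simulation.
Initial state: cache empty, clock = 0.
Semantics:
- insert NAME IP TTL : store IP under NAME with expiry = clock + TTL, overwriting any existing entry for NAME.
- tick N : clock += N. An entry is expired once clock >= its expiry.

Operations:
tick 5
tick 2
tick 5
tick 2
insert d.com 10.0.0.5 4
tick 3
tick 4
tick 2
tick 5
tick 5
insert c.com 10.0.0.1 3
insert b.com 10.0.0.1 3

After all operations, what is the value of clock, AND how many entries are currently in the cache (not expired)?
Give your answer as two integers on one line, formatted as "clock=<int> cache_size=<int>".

Op 1: tick 5 -> clock=5.
Op 2: tick 2 -> clock=7.
Op 3: tick 5 -> clock=12.
Op 4: tick 2 -> clock=14.
Op 5: insert d.com -> 10.0.0.5 (expiry=14+4=18). clock=14
Op 6: tick 3 -> clock=17.
Op 7: tick 4 -> clock=21. purged={d.com}
Op 8: tick 2 -> clock=23.
Op 9: tick 5 -> clock=28.
Op 10: tick 5 -> clock=33.
Op 11: insert c.com -> 10.0.0.1 (expiry=33+3=36). clock=33
Op 12: insert b.com -> 10.0.0.1 (expiry=33+3=36). clock=33
Final clock = 33
Final cache (unexpired): {b.com,c.com} -> size=2

Answer: clock=33 cache_size=2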